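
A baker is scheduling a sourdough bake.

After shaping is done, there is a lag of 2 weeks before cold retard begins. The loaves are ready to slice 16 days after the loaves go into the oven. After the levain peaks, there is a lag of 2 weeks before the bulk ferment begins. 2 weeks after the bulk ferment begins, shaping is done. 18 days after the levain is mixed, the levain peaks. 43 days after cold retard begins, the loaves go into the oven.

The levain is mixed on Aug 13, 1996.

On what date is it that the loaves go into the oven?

Nov 24, 1996

The levain is mixed: Aug 13, 1996.
The levain peaks: Aug 13, 1996 + 18 days = Aug 31, 1996.
The bulk ferment begins: Aug 31, 1996 + 2 weeks = Sep 14, 1996.
Shaping is done: Sep 14, 1996 + 2 weeks = Sep 28, 1996.
Cold retard begins: Sep 28, 1996 + 2 weeks = Oct 12, 1996.
The loaves go into the oven: Oct 12, 1996 + 43 days = Nov 24, 1996.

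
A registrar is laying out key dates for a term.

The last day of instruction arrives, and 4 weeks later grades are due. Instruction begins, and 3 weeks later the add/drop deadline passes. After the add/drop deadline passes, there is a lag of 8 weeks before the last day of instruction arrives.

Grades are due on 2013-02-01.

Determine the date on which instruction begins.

Grades are due: Feb 1, 2013.
The last day of instruction arrives: Feb 1, 2013 − 4 weeks = Jan 4, 2013.
The add/drop deadline passes: Jan 4, 2013 − 8 weeks = Nov 9, 2012.
Instruction begins: Nov 9, 2012 − 3 weeks = Oct 19, 2012.

2012-10-19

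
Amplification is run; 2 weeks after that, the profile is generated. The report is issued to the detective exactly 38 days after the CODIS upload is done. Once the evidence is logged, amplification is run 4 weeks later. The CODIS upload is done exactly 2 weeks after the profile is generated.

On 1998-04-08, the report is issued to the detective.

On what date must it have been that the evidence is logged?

The report is issued to the detective: Apr 8, 1998.
The CODIS upload is done: Apr 8, 1998 − 38 days = Mar 1, 1998.
The profile is generated: Mar 1, 1998 − 2 weeks = Feb 15, 1998.
Amplification is run: Feb 15, 1998 − 2 weeks = Feb 1, 1998.
The evidence is logged: Feb 1, 1998 − 4 weeks = Jan 4, 1998.

1998-01-04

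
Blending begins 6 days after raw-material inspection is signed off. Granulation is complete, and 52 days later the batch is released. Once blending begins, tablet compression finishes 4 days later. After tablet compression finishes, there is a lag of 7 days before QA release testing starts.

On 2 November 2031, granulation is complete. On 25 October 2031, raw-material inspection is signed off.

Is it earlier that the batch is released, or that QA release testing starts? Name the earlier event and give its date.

QA release testing starts — 11 November 2031

Granulation is complete: Nov 2, 2031.
The batch is released: Nov 2, 2031 + 52 days = Dec 24, 2031.
Raw-material inspection is signed off: Oct 25, 2031.
Blending begins: Oct 25, 2031 + 6 days = Oct 31, 2031.
Tablet compression finishes: Oct 31, 2031 + 4 days = Nov 4, 2031.
QA release testing starts: Nov 4, 2031 + 7 days = Nov 11, 2031.
Comparing: the batch is released on Dec 24, 2031 vs QA release testing starts on Nov 11, 2031. Earlier: QA release testing starts.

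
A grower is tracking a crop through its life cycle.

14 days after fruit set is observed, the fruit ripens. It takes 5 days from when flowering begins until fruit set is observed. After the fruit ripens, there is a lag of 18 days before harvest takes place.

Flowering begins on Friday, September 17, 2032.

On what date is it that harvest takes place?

Sunday, October 24, 2032

Flowering begins: Sep 17, 2032.
Fruit set is observed: Sep 17, 2032 + 5 days = Sep 22, 2032.
The fruit ripens: Sep 22, 2032 + 14 days = Oct 6, 2032.
Harvest takes place: Oct 6, 2032 + 18 days = Oct 24, 2032.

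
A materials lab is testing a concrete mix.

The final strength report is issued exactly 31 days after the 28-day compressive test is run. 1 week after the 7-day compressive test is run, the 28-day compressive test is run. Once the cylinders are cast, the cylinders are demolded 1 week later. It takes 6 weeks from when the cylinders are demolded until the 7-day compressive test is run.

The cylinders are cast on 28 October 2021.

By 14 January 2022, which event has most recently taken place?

The 28-day compressive test is run

The cylinders are cast: Oct 28, 2021.
The cylinders are demolded: Oct 28, 2021 + 1 week = Nov 4, 2021.
The 7-day compressive test is run: Nov 4, 2021 + 6 weeks = Dec 16, 2021.
The 28-day compressive test is run: Dec 16, 2021 + 1 week = Dec 23, 2021.
The final strength report is issued: Dec 23, 2021 + 31 days = Jan 23, 2022.
Jan 14, 2022 falls between when the 28-day compressive test is run (Dec 23, 2021) and when the final strength report is issued (Jan 23, 2022).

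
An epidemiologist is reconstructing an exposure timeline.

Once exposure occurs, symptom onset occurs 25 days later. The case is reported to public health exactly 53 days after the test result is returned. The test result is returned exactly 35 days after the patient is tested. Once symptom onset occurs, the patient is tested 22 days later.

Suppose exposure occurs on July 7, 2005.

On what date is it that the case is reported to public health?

November 19, 2005

Exposure occurs: Jul 7, 2005.
Symptom onset occurs: Jul 7, 2005 + 25 days = Aug 1, 2005.
The patient is tested: Aug 1, 2005 + 22 days = Aug 23, 2005.
The test result is returned: Aug 23, 2005 + 35 days = Sep 27, 2005.
The case is reported to public health: Sep 27, 2005 + 53 days = Nov 19, 2005.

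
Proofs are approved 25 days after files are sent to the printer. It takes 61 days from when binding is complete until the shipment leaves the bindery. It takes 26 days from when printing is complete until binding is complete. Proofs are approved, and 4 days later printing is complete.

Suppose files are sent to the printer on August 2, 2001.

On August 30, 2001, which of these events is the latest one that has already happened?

Proofs are approved

Files are sent to the printer: Aug 2, 2001.
Proofs are approved: Aug 2, 2001 + 25 days = Aug 27, 2001.
Printing is complete: Aug 27, 2001 + 4 days = Aug 31, 2001.
Binding is complete: Aug 31, 2001 + 26 days = Sep 26, 2001.
The shipment leaves the bindery: Sep 26, 2001 + 61 days = Nov 26, 2001.
Aug 30, 2001 falls between when proofs are approved (Aug 27, 2001) and when printing is complete (Aug 31, 2001).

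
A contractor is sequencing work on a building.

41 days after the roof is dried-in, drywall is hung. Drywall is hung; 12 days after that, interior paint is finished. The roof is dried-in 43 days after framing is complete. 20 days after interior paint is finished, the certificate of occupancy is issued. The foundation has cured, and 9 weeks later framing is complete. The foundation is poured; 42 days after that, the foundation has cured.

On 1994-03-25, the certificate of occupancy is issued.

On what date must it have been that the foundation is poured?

1993-08-16

The certificate of occupancy is issued: Mar 25, 1994.
Interior paint is finished: Mar 25, 1994 − 20 days = Mar 5, 1994.
Drywall is hung: Mar 5, 1994 − 12 days = Feb 21, 1994.
The roof is dried-in: Feb 21, 1994 − 41 days = Jan 11, 1994.
Framing is complete: Jan 11, 1994 − 43 days = Nov 29, 1993.
The foundation has cured: Nov 29, 1993 − 9 weeks = Sep 27, 1993.
The foundation is poured: Sep 27, 1993 − 42 days = Aug 16, 1993.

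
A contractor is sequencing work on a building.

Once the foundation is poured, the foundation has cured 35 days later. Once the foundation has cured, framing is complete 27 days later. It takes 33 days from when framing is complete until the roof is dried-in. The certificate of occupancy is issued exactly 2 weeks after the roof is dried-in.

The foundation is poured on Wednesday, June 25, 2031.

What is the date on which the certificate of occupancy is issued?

The foundation is poured: Jun 25, 2031.
The foundation has cured: Jun 25, 2031 + 35 days = Jul 30, 2031.
Framing is complete: Jul 30, 2031 + 27 days = Aug 26, 2031.
The roof is dried-in: Aug 26, 2031 + 33 days = Sep 28, 2031.
The certificate of occupancy is issued: Sep 28, 2031 + 2 weeks = Oct 12, 2031.

Sunday, October 12, 2031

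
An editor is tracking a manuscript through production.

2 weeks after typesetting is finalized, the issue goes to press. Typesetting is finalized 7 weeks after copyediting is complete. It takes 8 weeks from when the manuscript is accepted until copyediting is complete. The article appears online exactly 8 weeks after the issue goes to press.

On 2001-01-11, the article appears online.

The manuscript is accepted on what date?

The article appears online: Jan 11, 2001.
The issue goes to press: Jan 11, 2001 − 8 weeks = Nov 16, 2000.
Typesetting is finalized: Nov 16, 2000 − 2 weeks = Nov 2, 2000.
Copyediting is complete: Nov 2, 2000 − 7 weeks = Sep 14, 2000.
The manuscript is accepted: Sep 14, 2000 − 8 weeks = Jul 20, 2000.

2000-07-20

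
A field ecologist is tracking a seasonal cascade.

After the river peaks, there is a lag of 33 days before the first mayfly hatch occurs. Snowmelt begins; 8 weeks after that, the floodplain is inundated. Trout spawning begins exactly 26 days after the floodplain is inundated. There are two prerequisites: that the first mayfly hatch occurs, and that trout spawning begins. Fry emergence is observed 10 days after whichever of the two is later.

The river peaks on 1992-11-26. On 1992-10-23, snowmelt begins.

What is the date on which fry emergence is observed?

The river peaks: Nov 26, 1992.
The first mayfly hatch occurs: Nov 26, 1992 + 33 days = Dec 29, 1992.
Snowmelt begins: Oct 23, 1992.
The floodplain is inundated: Oct 23, 1992 + 8 weeks = Dec 18, 1992.
Trout spawning begins: Dec 18, 1992 + 26 days = Jan 13, 1993.
Both prerequisites met — the first mayfly hatch occurs (Dec 29, 1992), trout spawning begins (Jan 13, 1993); the later is Jan 13, 1993.
Fry emergence is observed: Jan 13, 1993 + 10 days = Jan 23, 1993.

1993-01-23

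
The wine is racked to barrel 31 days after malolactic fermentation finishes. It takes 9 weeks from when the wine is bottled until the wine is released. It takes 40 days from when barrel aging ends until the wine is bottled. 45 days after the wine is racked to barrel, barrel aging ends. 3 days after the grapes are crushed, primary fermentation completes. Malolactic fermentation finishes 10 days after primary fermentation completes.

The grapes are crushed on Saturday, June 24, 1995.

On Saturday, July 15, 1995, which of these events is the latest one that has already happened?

The grapes are crushed: Jun 24, 1995.
Primary fermentation completes: Jun 24, 1995 + 3 days = Jun 27, 1995.
Malolactic fermentation finishes: Jun 27, 1995 + 10 days = Jul 7, 1995.
The wine is racked to barrel: Jul 7, 1995 + 31 days = Aug 7, 1995.
Barrel aging ends: Aug 7, 1995 + 45 days = Sep 21, 1995.
The wine is bottled: Sep 21, 1995 + 40 days = Oct 31, 1995.
The wine is released: Oct 31, 1995 + 9 weeks = Jan 2, 1996.
Jul 15, 1995 falls between when malolactic fermentation finishes (Jul 7, 1995) and when the wine is racked to barrel (Aug 7, 1995).

Malolactic fermentation finishes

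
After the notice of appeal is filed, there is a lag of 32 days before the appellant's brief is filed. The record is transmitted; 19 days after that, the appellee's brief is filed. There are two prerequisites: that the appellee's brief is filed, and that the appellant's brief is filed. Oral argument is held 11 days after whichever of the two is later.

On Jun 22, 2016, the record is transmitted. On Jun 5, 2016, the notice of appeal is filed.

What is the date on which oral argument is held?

Jul 22, 2016

The record is transmitted: Jun 22, 2016.
The appellee's brief is filed: Jun 22, 2016 + 19 days = Jul 11, 2016.
The notice of appeal is filed: Jun 5, 2016.
The appellant's brief is filed: Jun 5, 2016 + 32 days = Jul 7, 2016.
Both prerequisites met — the appellee's brief is filed (Jul 11, 2016), the appellant's brief is filed (Jul 7, 2016); the later is Jul 11, 2016.
Oral argument is held: Jul 11, 2016 + 11 days = Jul 22, 2016.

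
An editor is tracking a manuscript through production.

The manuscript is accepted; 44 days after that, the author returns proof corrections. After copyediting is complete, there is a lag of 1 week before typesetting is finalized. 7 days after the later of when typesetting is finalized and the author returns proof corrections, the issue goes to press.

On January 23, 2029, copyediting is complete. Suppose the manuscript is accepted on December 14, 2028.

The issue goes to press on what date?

Copyediting is complete: Jan 23, 2029.
Typesetting is finalized: Jan 23, 2029 + 1 week = Jan 30, 2029.
The manuscript is accepted: Dec 14, 2028.
The author returns proof corrections: Dec 14, 2028 + 44 days = Jan 27, 2029.
Both prerequisites met — typesetting is finalized (Jan 30, 2029), the author returns proof corrections (Jan 27, 2029); the later is Jan 30, 2029.
The issue goes to press: Jan 30, 2029 + 7 days = Feb 6, 2029.

February 6, 2029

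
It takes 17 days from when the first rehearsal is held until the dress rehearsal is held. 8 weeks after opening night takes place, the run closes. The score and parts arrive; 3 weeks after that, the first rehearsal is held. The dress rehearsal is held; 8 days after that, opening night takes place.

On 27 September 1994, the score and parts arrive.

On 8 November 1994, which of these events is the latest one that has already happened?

The score and parts arrive: Sep 27, 1994.
The first rehearsal is held: Sep 27, 1994 + 3 weeks = Oct 18, 1994.
The dress rehearsal is held: Oct 18, 1994 + 17 days = Nov 4, 1994.
Opening night takes place: Nov 4, 1994 + 8 days = Nov 12, 1994.
The run closes: Nov 12, 1994 + 8 weeks = Jan 7, 1995.
Nov 8, 1994 falls between when the dress rehearsal is held (Nov 4, 1994) and when opening night takes place (Nov 12, 1994).

The dress rehearsal is held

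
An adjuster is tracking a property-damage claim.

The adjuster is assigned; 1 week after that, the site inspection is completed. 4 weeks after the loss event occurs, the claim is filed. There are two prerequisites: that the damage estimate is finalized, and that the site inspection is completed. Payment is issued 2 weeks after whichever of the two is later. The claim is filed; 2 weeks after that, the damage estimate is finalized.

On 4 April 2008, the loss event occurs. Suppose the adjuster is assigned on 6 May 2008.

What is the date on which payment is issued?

30 May 2008

The loss event occurs: Apr 4, 2008.
The claim is filed: Apr 4, 2008 + 4 weeks = May 2, 2008.
The damage estimate is finalized: May 2, 2008 + 2 weeks = May 16, 2008.
The adjuster is assigned: May 6, 2008.
The site inspection is completed: May 6, 2008 + 1 week = May 13, 2008.
Both prerequisites met — the damage estimate is finalized (May 16, 2008), the site inspection is completed (May 13, 2008); the later is May 16, 2008.
Payment is issued: May 16, 2008 + 2 weeks = May 30, 2008.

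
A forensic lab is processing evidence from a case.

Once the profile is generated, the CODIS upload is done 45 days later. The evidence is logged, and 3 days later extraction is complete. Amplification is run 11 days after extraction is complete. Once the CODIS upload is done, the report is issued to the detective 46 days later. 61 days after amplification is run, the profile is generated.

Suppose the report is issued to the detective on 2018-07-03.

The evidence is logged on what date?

The report is issued to the detective: Jul 3, 2018.
The CODIS upload is done: Jul 3, 2018 − 46 days = May 18, 2018.
The profile is generated: May 18, 2018 − 45 days = Apr 3, 2018.
Amplification is run: Apr 3, 2018 − 61 days = Feb 1, 2018.
Extraction is complete: Feb 1, 2018 − 11 days = Jan 21, 2018.
The evidence is logged: Jan 21, 2018 − 3 days = Jan 18, 2018.

2018-01-18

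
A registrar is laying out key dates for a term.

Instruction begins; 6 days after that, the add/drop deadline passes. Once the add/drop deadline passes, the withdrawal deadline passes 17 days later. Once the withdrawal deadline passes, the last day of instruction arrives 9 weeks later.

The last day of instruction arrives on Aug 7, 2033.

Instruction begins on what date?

May 13, 2033

The last day of instruction arrives: Aug 7, 2033.
The withdrawal deadline passes: Aug 7, 2033 − 9 weeks = Jun 5, 2033.
The add/drop deadline passes: Jun 5, 2033 − 17 days = May 19, 2033.
Instruction begins: May 19, 2033 − 6 days = May 13, 2033.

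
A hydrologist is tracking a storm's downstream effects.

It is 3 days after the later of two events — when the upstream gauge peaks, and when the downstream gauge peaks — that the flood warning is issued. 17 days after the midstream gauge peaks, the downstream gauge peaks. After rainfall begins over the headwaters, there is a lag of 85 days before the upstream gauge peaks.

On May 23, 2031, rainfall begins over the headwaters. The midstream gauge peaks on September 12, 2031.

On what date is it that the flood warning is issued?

October 2, 2031

Rainfall begins over the headwaters: May 23, 2031.
The upstream gauge peaks: May 23, 2031 + 85 days = Aug 16, 2031.
The midstream gauge peaks: Sep 12, 2031.
The downstream gauge peaks: Sep 12, 2031 + 17 days = Sep 29, 2031.
Both prerequisites met — the upstream gauge peaks (Aug 16, 2031), the downstream gauge peaks (Sep 29, 2031); the later is Sep 29, 2031.
The flood warning is issued: Sep 29, 2031 + 3 days = Oct 2, 2031.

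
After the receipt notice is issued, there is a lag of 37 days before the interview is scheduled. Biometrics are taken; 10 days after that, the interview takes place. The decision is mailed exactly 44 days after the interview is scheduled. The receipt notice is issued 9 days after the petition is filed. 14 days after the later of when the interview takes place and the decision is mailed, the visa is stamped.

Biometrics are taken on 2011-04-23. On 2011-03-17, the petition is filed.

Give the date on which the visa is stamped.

2011-06-29

Biometrics are taken: Apr 23, 2011.
The interview takes place: Apr 23, 2011 + 10 days = May 3, 2011.
The petition is filed: Mar 17, 2011.
The receipt notice is issued: Mar 17, 2011 + 9 days = Mar 26, 2011.
The interview is scheduled: Mar 26, 2011 + 37 days = May 2, 2011.
The decision is mailed: May 2, 2011 + 44 days = Jun 15, 2011.
Both prerequisites met — the interview takes place (May 3, 2011), the decision is mailed (Jun 15, 2011); the later is Jun 15, 2011.
The visa is stamped: Jun 15, 2011 + 14 days = Jun 29, 2011.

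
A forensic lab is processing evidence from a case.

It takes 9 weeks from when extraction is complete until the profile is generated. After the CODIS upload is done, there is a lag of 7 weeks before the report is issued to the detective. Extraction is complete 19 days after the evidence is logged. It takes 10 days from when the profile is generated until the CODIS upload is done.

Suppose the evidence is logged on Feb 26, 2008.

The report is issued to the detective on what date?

Jul 16, 2008

The evidence is logged: Feb 26, 2008.
Extraction is complete: Feb 26, 2008 + 19 days = Mar 16, 2008.
The profile is generated: Mar 16, 2008 + 9 weeks = May 18, 2008.
The CODIS upload is done: May 18, 2008 + 10 days = May 28, 2008.
The report is issued to the detective: May 28, 2008 + 7 weeks = Jul 16, 2008.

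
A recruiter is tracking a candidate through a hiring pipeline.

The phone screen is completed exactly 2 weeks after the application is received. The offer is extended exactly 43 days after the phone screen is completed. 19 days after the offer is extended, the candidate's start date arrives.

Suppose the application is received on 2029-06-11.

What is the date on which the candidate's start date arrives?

The application is received: Jun 11, 2029.
The phone screen is completed: Jun 11, 2029 + 2 weeks = Jun 25, 2029.
The offer is extended: Jun 25, 2029 + 43 days = Aug 7, 2029.
The candidate's start date arrives: Aug 7, 2029 + 19 days = Aug 26, 2029.

2029-08-26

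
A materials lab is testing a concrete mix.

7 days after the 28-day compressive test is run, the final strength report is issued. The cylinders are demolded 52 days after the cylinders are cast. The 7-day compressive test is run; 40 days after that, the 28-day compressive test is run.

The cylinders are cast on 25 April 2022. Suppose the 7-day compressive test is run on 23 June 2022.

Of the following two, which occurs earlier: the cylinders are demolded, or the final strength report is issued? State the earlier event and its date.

The cylinders are demolded — 16 June 2022

The cylinders are cast: Apr 25, 2022.
The cylinders are demolded: Apr 25, 2022 + 52 days = Jun 16, 2022.
The 7-day compressive test is run: Jun 23, 2022.
The 28-day compressive test is run: Jun 23, 2022 + 40 days = Aug 2, 2022.
The final strength report is issued: Aug 2, 2022 + 7 days = Aug 9, 2022.
Comparing: the cylinders are demolded on Jun 16, 2022 vs the final strength report is issued on Aug 9, 2022. Earlier: the cylinders are demolded.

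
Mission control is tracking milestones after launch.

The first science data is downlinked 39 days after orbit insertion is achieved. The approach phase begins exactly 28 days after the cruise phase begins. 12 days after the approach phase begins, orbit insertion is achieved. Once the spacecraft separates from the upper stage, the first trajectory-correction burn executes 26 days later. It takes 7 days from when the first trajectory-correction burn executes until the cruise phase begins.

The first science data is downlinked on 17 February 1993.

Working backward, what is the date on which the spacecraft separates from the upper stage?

28 October 1992

The first science data is downlinked: Feb 17, 1993.
Orbit insertion is achieved: Feb 17, 1993 − 39 days = Jan 9, 1993.
The approach phase begins: Jan 9, 1993 − 12 days = Dec 28, 1992.
The cruise phase begins: Dec 28, 1992 − 28 days = Nov 30, 1992.
The first trajectory-correction burn executes: Nov 30, 1992 − 7 days = Nov 23, 1992.
The spacecraft separates from the upper stage: Nov 23, 1992 − 26 days = Oct 28, 1992.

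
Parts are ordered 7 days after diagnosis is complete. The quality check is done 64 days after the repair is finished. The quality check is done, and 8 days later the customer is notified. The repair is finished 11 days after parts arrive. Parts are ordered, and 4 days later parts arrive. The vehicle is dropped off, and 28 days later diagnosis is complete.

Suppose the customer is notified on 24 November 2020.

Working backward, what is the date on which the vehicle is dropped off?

The customer is notified: Nov 24, 2020.
The quality check is done: Nov 24, 2020 − 8 days = Nov 16, 2020.
The repair is finished: Nov 16, 2020 − 64 days = Sep 13, 2020.
Parts arrive: Sep 13, 2020 − 11 days = Sep 2, 2020.
Parts are ordered: Sep 2, 2020 − 4 days = Aug 29, 2020.
Diagnosis is complete: Aug 29, 2020 − 7 days = Aug 22, 2020.
The vehicle is dropped off: Aug 22, 2020 − 28 days = Jul 25, 2020.

25 July 2020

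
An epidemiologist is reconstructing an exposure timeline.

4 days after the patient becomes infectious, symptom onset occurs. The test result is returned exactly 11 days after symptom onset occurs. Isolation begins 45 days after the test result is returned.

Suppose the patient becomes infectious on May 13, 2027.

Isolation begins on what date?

The patient becomes infectious: May 13, 2027.
Symptom onset occurs: May 13, 2027 + 4 days = May 17, 2027.
The test result is returned: May 17, 2027 + 11 days = May 28, 2027.
Isolation begins: May 28, 2027 + 45 days = Jul 12, 2027.

July 12, 2027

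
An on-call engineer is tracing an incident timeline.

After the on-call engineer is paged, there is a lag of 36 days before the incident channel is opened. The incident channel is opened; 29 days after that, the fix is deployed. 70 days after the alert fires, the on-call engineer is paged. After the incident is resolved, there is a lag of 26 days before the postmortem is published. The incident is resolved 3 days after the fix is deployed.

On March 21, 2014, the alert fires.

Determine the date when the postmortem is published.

The alert fires: Mar 21, 2014.
The on-call engineer is paged: Mar 21, 2014 + 70 days = May 30, 2014.
The incident channel is opened: May 30, 2014 + 36 days = Jul 5, 2014.
The fix is deployed: Jul 5, 2014 + 29 days = Aug 3, 2014.
The incident is resolved: Aug 3, 2014 + 3 days = Aug 6, 2014.
The postmortem is published: Aug 6, 2014 + 26 days = Sep 1, 2014.

September 1, 2014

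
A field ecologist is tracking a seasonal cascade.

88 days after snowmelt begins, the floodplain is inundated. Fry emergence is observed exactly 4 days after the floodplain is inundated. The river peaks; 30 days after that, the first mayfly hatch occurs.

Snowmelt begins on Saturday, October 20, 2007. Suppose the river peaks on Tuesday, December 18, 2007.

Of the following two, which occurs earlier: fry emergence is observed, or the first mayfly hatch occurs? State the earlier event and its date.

Snowmelt begins: Oct 20, 2007.
The floodplain is inundated: Oct 20, 2007 + 88 days = Jan 16, 2008.
Fry emergence is observed: Jan 16, 2008 + 4 days = Jan 20, 2008.
The river peaks: Dec 18, 2007.
The first mayfly hatch occurs: Dec 18, 2007 + 30 days = Jan 17, 2008.
Comparing: fry emergence is observed on Jan 20, 2008 vs the first mayfly hatch occurs on Jan 17, 2008. Earlier: the first mayfly hatch occurs.

The first mayfly hatch occurs — Thursday, January 17, 2008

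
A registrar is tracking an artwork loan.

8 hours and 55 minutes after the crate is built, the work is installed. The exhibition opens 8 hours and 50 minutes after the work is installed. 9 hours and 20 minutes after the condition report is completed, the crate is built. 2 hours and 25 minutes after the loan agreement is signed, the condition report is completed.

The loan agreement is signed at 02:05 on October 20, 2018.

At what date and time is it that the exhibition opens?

The loan agreement is signed: 02:05 Oct 20, 2018.
The condition report is completed: 02:05 Oct 20, 2018 + 2h25m = 04:30 Oct 20, 2018.
The crate is built: 04:30 Oct 20, 2018 + 9h20m = 13:50 Oct 20, 2018.
The work is installed: 13:50 Oct 20, 2018 + 8h55m = 22:45 Oct 20, 2018.
The exhibition opens: 22:45 Oct 20, 2018 + 8h50m = 07:35 Oct 21, 2018.

07:35 on October 21, 2018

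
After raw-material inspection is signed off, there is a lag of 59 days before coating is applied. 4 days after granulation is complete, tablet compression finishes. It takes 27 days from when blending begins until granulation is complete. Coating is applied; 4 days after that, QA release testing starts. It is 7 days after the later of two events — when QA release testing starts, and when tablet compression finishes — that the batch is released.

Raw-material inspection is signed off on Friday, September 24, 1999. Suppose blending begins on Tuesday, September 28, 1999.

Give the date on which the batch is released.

Raw-material inspection is signed off: Sep 24, 1999.
Coating is applied: Sep 24, 1999 + 59 days = Nov 22, 1999.
QA release testing starts: Nov 22, 1999 + 4 days = Nov 26, 1999.
Blending begins: Sep 28, 1999.
Granulation is complete: Sep 28, 1999 + 27 days = Oct 25, 1999.
Tablet compression finishes: Oct 25, 1999 + 4 days = Oct 29, 1999.
Both prerequisites met — QA release testing starts (Nov 26, 1999), tablet compression finishes (Oct 29, 1999); the later is Nov 26, 1999.
The batch is released: Nov 26, 1999 + 7 days = Dec 3, 1999.

Friday, December 3, 1999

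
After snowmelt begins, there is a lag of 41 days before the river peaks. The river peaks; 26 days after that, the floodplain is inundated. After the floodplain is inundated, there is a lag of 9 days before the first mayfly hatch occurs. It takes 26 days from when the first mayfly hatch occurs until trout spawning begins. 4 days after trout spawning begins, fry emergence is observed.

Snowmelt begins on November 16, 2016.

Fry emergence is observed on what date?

Snowmelt begins: Nov 16, 2016.
The river peaks: Nov 16, 2016 + 41 days = Dec 27, 2016.
The floodplain is inundated: Dec 27, 2016 + 26 days = Jan 22, 2017.
The first mayfly hatch occurs: Jan 22, 2017 + 9 days = Jan 31, 2017.
Trout spawning begins: Jan 31, 2017 + 26 days = Feb 26, 2017.
Fry emergence is observed: Feb 26, 2017 + 4 days = Mar 2, 2017.

March 2, 2017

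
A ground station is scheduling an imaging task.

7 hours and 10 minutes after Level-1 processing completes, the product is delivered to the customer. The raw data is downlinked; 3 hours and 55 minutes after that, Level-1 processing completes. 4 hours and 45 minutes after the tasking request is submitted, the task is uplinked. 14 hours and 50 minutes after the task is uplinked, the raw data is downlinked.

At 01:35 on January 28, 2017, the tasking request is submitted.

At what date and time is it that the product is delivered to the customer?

The tasking request is submitted: 01:35 Jan 28, 2017.
The task is uplinked: 01:35 Jan 28, 2017 + 4h45m = 06:20 Jan 28, 2017.
The raw data is downlinked: 06:20 Jan 28, 2017 + 14h50m = 21:10 Jan 28, 2017.
Level-1 processing completes: 21:10 Jan 28, 2017 + 3h55m = 01:05 Jan 29, 2017.
The product is delivered to the customer: 01:05 Jan 29, 2017 + 7h10m = 08:15 Jan 29, 2017.

08:15 on January 29, 2017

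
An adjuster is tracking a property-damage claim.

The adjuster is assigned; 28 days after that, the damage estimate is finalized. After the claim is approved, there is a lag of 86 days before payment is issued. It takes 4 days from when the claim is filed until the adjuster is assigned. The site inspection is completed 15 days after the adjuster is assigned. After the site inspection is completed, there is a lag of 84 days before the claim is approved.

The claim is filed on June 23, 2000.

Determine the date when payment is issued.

The claim is filed: Jun 23, 2000.
The adjuster is assigned: Jun 23, 2000 + 4 days = Jun 27, 2000.
The site inspection is completed: Jun 27, 2000 + 15 days = Jul 12, 2000.
The claim is approved: Jul 12, 2000 + 84 days = Oct 4, 2000.
Payment is issued: Oct 4, 2000 + 86 days = Dec 29, 2000.

December 29, 2000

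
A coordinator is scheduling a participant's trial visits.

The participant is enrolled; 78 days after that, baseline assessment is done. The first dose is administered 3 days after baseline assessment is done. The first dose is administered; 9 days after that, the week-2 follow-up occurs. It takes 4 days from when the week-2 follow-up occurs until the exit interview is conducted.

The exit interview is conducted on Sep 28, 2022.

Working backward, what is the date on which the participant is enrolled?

The exit interview is conducted: Sep 28, 2022.
The week-2 follow-up occurs: Sep 28, 2022 − 4 days = Sep 24, 2022.
The first dose is administered: Sep 24, 2022 − 9 days = Sep 15, 2022.
Baseline assessment is done: Sep 15, 2022 − 3 days = Sep 12, 2022.
The participant is enrolled: Sep 12, 2022 − 78 days = Jun 26, 2022.

Jun 26, 2022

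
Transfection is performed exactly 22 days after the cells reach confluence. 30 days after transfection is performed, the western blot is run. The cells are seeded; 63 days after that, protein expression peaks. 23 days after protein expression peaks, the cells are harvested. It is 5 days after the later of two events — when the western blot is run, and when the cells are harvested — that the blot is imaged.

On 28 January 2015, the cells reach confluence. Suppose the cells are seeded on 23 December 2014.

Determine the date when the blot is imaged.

The cells reach confluence: Jan 28, 2015.
Transfection is performed: Jan 28, 2015 + 22 days = Feb 19, 2015.
The western blot is run: Feb 19, 2015 + 30 days = Mar 21, 2015.
The cells are seeded: Dec 23, 2014.
Protein expression peaks: Dec 23, 2014 + 63 days = Feb 24, 2015.
The cells are harvested: Feb 24, 2015 + 23 days = Mar 19, 2015.
Both prerequisites met — the western blot is run (Mar 21, 2015), the cells are harvested (Mar 19, 2015); the later is Mar 21, 2015.
The blot is imaged: Mar 21, 2015 + 5 days = Mar 26, 2015.

26 March 2015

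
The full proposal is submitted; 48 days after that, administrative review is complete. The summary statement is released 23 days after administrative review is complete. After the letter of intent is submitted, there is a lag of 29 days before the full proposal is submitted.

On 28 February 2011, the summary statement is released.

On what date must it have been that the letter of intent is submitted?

20 November 2010

The summary statement is released: Feb 28, 2011.
Administrative review is complete: Feb 28, 2011 − 23 days = Feb 5, 2011.
The full proposal is submitted: Feb 5, 2011 − 48 days = Dec 19, 2010.
The letter of intent is submitted: Dec 19, 2010 − 29 days = Nov 20, 2010.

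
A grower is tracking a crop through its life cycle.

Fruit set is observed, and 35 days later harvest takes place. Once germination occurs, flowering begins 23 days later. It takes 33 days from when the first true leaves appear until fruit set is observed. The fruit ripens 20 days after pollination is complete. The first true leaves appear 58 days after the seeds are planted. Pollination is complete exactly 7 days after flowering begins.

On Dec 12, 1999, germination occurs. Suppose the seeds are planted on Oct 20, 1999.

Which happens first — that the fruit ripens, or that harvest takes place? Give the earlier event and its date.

Germination occurs: Dec 12, 1999.
Flowering begins: Dec 12, 1999 + 23 days = Jan 4, 2000.
Pollination is complete: Jan 4, 2000 + 7 days = Jan 11, 2000.
The fruit ripens: Jan 11, 2000 + 20 days = Jan 31, 2000.
The seeds are planted: Oct 20, 1999.
The first true leaves appear: Oct 20, 1999 + 58 days = Dec 17, 1999.
Fruit set is observed: Dec 17, 1999 + 33 days = Jan 19, 2000.
Harvest takes place: Jan 19, 2000 + 35 days = Feb 23, 2000.
Comparing: the fruit ripens on Jan 31, 2000 vs harvest takes place on Feb 23, 2000. Earlier: the fruit ripens.

The fruit ripens — Jan 31, 2000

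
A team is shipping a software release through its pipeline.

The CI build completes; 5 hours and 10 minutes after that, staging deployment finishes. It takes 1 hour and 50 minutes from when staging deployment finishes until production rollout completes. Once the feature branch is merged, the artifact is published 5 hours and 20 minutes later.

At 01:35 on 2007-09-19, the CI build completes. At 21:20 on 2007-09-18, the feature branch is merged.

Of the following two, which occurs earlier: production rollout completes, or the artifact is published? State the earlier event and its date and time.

The artifact is published — 02:40 on 2007-09-19

The CI build completes: 01:35 Sep 19, 2007.
Staging deployment finishes: 01:35 Sep 19, 2007 + 5h10m = 06:45 Sep 19, 2007.
Production rollout completes: 06:45 Sep 19, 2007 + 1h50m = 08:35 Sep 19, 2007.
The feature branch is merged: 21:20 Sep 18, 2007.
The artifact is published: 21:20 Sep 18, 2007 + 5h20m = 02:40 Sep 19, 2007.
Comparing: production rollout completes at 08:35 Sep 19, 2007 vs the artifact is published at 02:40 Sep 19, 2007. Earlier: the artifact is published.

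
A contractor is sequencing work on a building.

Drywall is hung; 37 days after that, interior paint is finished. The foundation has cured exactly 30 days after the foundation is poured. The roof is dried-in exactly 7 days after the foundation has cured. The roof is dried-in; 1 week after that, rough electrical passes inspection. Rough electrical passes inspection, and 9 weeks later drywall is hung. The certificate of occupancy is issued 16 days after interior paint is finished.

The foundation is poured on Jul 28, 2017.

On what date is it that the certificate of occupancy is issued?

The foundation is poured: Jul 28, 2017.
The foundation has cured: Jul 28, 2017 + 30 days = Aug 27, 2017.
The roof is dried-in: Aug 27, 2017 + 7 days = Sep 3, 2017.
Rough electrical passes inspection: Sep 3, 2017 + 1 week = Sep 10, 2017.
Drywall is hung: Sep 10, 2017 + 9 weeks = Nov 12, 2017.
Interior paint is finished: Nov 12, 2017 + 37 days = Dec 19, 2017.
The certificate of occupancy is issued: Dec 19, 2017 + 16 days = Jan 4, 2018.

Jan 4, 2018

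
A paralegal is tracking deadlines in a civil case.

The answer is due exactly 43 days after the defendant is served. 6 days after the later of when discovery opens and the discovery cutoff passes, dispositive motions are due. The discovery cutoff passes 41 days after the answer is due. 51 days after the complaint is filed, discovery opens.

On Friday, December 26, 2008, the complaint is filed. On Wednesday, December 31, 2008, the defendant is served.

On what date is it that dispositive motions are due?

Tuesday, March 31, 2009

The complaint is filed: Dec 26, 2008.
Discovery opens: Dec 26, 2008 + 51 days = Feb 15, 2009.
The defendant is served: Dec 31, 2008.
The answer is due: Dec 31, 2008 + 43 days = Feb 12, 2009.
The discovery cutoff passes: Feb 12, 2009 + 41 days = Mar 25, 2009.
Both prerequisites met — discovery opens (Feb 15, 2009), the discovery cutoff passes (Mar 25, 2009); the later is Mar 25, 2009.
Dispositive motions are due: Mar 25, 2009 + 6 days = Mar 31, 2009.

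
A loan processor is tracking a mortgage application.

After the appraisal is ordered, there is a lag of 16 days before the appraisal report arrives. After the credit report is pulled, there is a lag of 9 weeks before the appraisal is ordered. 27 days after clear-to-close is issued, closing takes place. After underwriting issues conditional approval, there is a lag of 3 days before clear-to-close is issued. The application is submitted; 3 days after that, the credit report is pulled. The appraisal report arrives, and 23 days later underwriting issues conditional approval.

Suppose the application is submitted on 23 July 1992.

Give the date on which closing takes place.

5 December 1992

The application is submitted: Jul 23, 1992.
The credit report is pulled: Jul 23, 1992 + 3 days = Jul 26, 1992.
The appraisal is ordered: Jul 26, 1992 + 9 weeks = Sep 27, 1992.
The appraisal report arrives: Sep 27, 1992 + 16 days = Oct 13, 1992.
Underwriting issues conditional approval: Oct 13, 1992 + 23 days = Nov 5, 1992.
Clear-to-close is issued: Nov 5, 1992 + 3 days = Nov 8, 1992.
Closing takes place: Nov 8, 1992 + 27 days = Dec 5, 1992.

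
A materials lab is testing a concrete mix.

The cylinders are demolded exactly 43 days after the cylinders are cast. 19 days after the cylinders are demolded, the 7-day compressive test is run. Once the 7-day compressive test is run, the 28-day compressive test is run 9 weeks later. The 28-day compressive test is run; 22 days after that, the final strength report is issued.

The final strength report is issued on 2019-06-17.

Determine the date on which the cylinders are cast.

2019-01-21

The final strength report is issued: Jun 17, 2019.
The 28-day compressive test is run: Jun 17, 2019 − 22 days = May 26, 2019.
The 7-day compressive test is run: May 26, 2019 − 9 weeks = Mar 24, 2019.
The cylinders are demolded: Mar 24, 2019 − 19 days = Mar 5, 2019.
The cylinders are cast: Mar 5, 2019 − 43 days = Jan 21, 2019.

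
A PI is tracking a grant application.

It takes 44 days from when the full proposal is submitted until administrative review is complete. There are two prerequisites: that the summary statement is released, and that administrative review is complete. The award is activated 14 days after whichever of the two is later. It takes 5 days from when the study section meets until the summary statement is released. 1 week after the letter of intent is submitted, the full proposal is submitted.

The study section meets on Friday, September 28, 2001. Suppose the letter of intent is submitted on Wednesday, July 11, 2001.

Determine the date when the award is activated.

The study section meets: Sep 28, 2001.
The summary statement is released: Sep 28, 2001 + 5 days = Oct 3, 2001.
The letter of intent is submitted: Jul 11, 2001.
The full proposal is submitted: Jul 11, 2001 + 1 week = Jul 18, 2001.
Administrative review is complete: Jul 18, 2001 + 44 days = Aug 31, 2001.
Both prerequisites met — the summary statement is released (Oct 3, 2001), administrative review is complete (Aug 31, 2001); the later is Oct 3, 2001.
The award is activated: Oct 3, 2001 + 14 days = Oct 17, 2001.

Wednesday, October 17, 2001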